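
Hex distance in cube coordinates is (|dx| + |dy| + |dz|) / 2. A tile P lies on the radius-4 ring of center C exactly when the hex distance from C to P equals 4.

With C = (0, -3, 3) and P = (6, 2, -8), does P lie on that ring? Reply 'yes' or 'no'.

Answer: no

Derivation:
|px - cx| = |6 - 0| = 6
|py - cy| = |2 - (-3)| = 5
|pz - cz| = |-8 - 3| = 11
distance = (6+5+11)/2 = 22/2 = 11
radius = 4; distance != radius -> no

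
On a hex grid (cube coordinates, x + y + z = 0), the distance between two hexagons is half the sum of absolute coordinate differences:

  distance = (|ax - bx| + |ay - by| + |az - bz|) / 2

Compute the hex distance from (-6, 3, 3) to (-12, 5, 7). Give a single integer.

|ax - bx| = |-6 - (-12)| = 6
|ay - by| = |3 - 5| = 2
|az - bz| = |3 - 7| = 4
distance = (6 + 2 + 4) / 2 = 12 / 2 = 6

Answer: 6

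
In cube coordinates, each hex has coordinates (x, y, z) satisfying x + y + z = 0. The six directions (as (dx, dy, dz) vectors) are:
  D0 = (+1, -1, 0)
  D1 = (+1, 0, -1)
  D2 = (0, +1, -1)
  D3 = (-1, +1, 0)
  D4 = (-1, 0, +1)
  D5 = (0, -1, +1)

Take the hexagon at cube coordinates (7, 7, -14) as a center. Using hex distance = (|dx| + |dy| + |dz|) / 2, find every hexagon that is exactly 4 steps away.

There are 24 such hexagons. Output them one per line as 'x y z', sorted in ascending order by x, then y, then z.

Walk ring at distance 4 from (7, 7, -14):
Start at center + D4*4 = (3, 7, -10)
  hex 0: (3, 7, -10)
  hex 1: (4, 6, -10)
  hex 2: (5, 5, -10)
  hex 3: (6, 4, -10)
  hex 4: (7, 3, -10)
  hex 5: (8, 3, -11)
  hex 6: (9, 3, -12)
  hex 7: (10, 3, -13)
  hex 8: (11, 3, -14)
  hex 9: (11, 4, -15)
  hex 10: (11, 5, -16)
  hex 11: (11, 6, -17)
  hex 12: (11, 7, -18)
  hex 13: (10, 8, -18)
  hex 14: (9, 9, -18)
  hex 15: (8, 10, -18)
  hex 16: (7, 11, -18)
  hex 17: (6, 11, -17)
  hex 18: (5, 11, -16)
  hex 19: (4, 11, -15)
  hex 20: (3, 11, -14)
  hex 21: (3, 10, -13)
  hex 22: (3, 9, -12)
  hex 23: (3, 8, -11)
Sorted: 24 hexes.

Answer: 3 7 -10
3 8 -11
3 9 -12
3 10 -13
3 11 -14
4 6 -10
4 11 -15
5 5 -10
5 11 -16
6 4 -10
6 11 -17
7 3 -10
7 11 -18
8 3 -11
8 10 -18
9 3 -12
9 9 -18
10 3 -13
10 8 -18
11 3 -14
11 4 -15
11 5 -16
11 6 -17
11 7 -18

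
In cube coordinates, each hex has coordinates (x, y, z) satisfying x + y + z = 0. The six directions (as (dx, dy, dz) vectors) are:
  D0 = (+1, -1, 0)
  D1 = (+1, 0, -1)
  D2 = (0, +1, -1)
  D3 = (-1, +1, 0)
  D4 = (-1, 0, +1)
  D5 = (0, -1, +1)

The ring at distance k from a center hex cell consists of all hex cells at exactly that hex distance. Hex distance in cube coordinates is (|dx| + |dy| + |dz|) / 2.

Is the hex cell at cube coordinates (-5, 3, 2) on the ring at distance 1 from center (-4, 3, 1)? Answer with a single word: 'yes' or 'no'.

Answer: yes

Derivation:
|px - cx| = |-5 - (-4)| = 1
|py - cy| = |3 - 3| = 0
|pz - cz| = |2 - 1| = 1
distance = (1+0+1)/2 = 2/2 = 1
radius = 1; distance == radius -> yes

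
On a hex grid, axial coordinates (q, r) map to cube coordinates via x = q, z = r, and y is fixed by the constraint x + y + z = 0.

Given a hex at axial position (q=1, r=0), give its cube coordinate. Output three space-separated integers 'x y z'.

Answer: 1 -1 0

Derivation:
x = q = 1
z = r = 0
y = -x - z = -(1) - (0) = -1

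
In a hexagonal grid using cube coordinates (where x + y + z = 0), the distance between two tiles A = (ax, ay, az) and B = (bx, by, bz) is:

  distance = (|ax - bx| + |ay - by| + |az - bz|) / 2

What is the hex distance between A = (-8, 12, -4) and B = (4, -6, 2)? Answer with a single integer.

Answer: 18

Derivation:
|ax - bx| = |-8 - 4| = 12
|ay - by| = |12 - (-6)| = 18
|az - bz| = |-4 - 2| = 6
distance = (12 + 18 + 6) / 2 = 36 / 2 = 18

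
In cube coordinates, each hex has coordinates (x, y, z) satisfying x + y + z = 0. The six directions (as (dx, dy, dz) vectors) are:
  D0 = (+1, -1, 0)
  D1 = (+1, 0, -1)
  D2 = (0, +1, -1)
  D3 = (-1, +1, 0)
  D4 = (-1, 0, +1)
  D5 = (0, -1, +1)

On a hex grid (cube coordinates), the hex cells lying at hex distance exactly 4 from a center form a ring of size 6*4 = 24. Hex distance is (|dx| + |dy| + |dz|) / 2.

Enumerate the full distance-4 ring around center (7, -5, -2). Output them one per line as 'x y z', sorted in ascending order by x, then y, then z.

Answer: 3 -5 2
3 -4 1
3 -3 0
3 -2 -1
3 -1 -2
4 -6 2
4 -1 -3
5 -7 2
5 -1 -4
6 -8 2
6 -1 -5
7 -9 2
7 -1 -6
8 -9 1
8 -2 -6
9 -9 0
9 -3 -6
10 -9 -1
10 -4 -6
11 -9 -2
11 -8 -3
11 -7 -4
11 -6 -5
11 -5 -6

Derivation:
Walk ring at distance 4 from (7, -5, -2):
Start at center + D4*4 = (3, -5, 2)
  hex 0: (3, -5, 2)
  hex 1: (4, -6, 2)
  hex 2: (5, -7, 2)
  hex 3: (6, -8, 2)
  hex 4: (7, -9, 2)
  hex 5: (8, -9, 1)
  hex 6: (9, -9, 0)
  hex 7: (10, -9, -1)
  hex 8: (11, -9, -2)
  hex 9: (11, -8, -3)
  hex 10: (11, -7, -4)
  hex 11: (11, -6, -5)
  hex 12: (11, -5, -6)
  hex 13: (10, -4, -6)
  hex 14: (9, -3, -6)
  hex 15: (8, -2, -6)
  hex 16: (7, -1, -6)
  hex 17: (6, -1, -5)
  hex 18: (5, -1, -4)
  hex 19: (4, -1, -3)
  hex 20: (3, -1, -2)
  hex 21: (3, -2, -1)
  hex 22: (3, -3, 0)
  hex 23: (3, -4, 1)
Sorted: 24 hexes.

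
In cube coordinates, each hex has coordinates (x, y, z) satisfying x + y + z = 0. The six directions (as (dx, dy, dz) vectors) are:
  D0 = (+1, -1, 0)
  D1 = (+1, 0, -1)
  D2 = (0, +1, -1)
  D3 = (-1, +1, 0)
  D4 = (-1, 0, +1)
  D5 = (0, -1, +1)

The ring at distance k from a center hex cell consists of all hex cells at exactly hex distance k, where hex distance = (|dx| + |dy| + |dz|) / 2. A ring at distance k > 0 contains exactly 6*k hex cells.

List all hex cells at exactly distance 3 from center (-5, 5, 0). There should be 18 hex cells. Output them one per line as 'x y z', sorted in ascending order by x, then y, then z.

Answer: -8 5 3
-8 6 2
-8 7 1
-8 8 0
-7 4 3
-7 8 -1
-6 3 3
-6 8 -2
-5 2 3
-5 8 -3
-4 2 2
-4 7 -3
-3 2 1
-3 6 -3
-2 2 0
-2 3 -1
-2 4 -2
-2 5 -3

Derivation:
Walk ring at distance 3 from (-5, 5, 0):
Start at center + D4*3 = (-8, 5, 3)
  hex 0: (-8, 5, 3)
  hex 1: (-7, 4, 3)
  hex 2: (-6, 3, 3)
  hex 3: (-5, 2, 3)
  hex 4: (-4, 2, 2)
  hex 5: (-3, 2, 1)
  hex 6: (-2, 2, 0)
  hex 7: (-2, 3, -1)
  hex 8: (-2, 4, -2)
  hex 9: (-2, 5, -3)
  hex 10: (-3, 6, -3)
  hex 11: (-4, 7, -3)
  hex 12: (-5, 8, -3)
  hex 13: (-6, 8, -2)
  hex 14: (-7, 8, -1)
  hex 15: (-8, 8, 0)
  hex 16: (-8, 7, 1)
  hex 17: (-8, 6, 2)
Sorted: 18 hexes.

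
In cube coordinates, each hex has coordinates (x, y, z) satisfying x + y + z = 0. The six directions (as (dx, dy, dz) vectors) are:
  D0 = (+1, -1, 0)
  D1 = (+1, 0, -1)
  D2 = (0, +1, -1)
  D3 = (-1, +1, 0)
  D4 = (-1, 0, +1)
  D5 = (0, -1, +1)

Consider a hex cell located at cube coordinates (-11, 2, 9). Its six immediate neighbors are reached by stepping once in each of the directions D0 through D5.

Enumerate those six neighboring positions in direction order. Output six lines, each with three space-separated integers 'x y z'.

Center: (-11, 2, 9). Add each direction:
  D0: (-11, 2, 9) + (1, -1, 0) = (-10, 1, 9)
  D1: (-11, 2, 9) + (1, 0, -1) = (-10, 2, 8)
  D2: (-11, 2, 9) + (0, 1, -1) = (-11, 3, 8)
  D3: (-11, 2, 9) + (-1, 1, 0) = (-12, 3, 9)
  D4: (-11, 2, 9) + (-1, 0, 1) = (-12, 2, 10)
  D5: (-11, 2, 9) + (0, -1, 1) = (-11, 1, 10)

Answer: -10 1 9
-10 2 8
-11 3 8
-12 3 9
-12 2 10
-11 1 10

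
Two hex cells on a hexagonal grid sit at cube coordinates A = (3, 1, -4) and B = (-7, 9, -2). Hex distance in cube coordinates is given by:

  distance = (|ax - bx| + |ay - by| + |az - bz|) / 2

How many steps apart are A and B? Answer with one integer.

Answer: 10

Derivation:
|ax - bx| = |3 - (-7)| = 10
|ay - by| = |1 - 9| = 8
|az - bz| = |-4 - (-2)| = 2
distance = (10 + 8 + 2) / 2 = 20 / 2 = 10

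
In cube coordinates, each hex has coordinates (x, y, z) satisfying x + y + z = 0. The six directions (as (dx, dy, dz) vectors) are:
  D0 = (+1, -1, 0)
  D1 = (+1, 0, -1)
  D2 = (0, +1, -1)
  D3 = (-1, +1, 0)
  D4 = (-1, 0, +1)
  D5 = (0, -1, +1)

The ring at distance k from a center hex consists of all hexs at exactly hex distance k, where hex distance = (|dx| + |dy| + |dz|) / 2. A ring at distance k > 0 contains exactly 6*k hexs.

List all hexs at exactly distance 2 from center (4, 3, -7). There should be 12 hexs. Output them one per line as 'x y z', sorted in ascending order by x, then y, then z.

Walk ring at distance 2 from (4, 3, -7):
Start at center + D4*2 = (2, 3, -5)
  hex 0: (2, 3, -5)
  hex 1: (3, 2, -5)
  hex 2: (4, 1, -5)
  hex 3: (5, 1, -6)
  hex 4: (6, 1, -7)
  hex 5: (6, 2, -8)
  hex 6: (6, 3, -9)
  hex 7: (5, 4, -9)
  hex 8: (4, 5, -9)
  hex 9: (3, 5, -8)
  hex 10: (2, 5, -7)
  hex 11: (2, 4, -6)
Sorted: 12 hexes.

Answer: 2 3 -5
2 4 -6
2 5 -7
3 2 -5
3 5 -8
4 1 -5
4 5 -9
5 1 -6
5 4 -9
6 1 -7
6 2 -8
6 3 -9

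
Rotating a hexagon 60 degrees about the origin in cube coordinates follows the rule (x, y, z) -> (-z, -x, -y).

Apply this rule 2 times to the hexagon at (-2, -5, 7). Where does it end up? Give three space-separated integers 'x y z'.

Start: (-2, -5, 7)
Step 1: (-2, -5, 7) -> (-(7), -(-2), -(-5)) = (-7, 2, 5)
Step 2: (-7, 2, 5) -> (-(5), -(-7), -(2)) = (-5, 7, -2)

Answer: -5 7 -2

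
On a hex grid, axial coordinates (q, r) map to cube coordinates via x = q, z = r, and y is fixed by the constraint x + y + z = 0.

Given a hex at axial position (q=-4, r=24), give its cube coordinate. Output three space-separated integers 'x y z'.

x = q = -4
z = r = 24
y = -x - z = -(-4) - (24) = -20

Answer: -4 -20 24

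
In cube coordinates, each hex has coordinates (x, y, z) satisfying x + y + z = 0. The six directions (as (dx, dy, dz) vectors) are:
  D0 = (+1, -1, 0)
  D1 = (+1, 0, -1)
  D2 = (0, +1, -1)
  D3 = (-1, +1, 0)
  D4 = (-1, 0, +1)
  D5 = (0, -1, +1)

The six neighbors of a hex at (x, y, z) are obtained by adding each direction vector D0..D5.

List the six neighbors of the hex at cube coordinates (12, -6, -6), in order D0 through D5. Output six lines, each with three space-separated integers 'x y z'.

Center: (12, -6, -6). Add each direction:
  D0: (12, -6, -6) + (1, -1, 0) = (13, -7, -6)
  D1: (12, -6, -6) + (1, 0, -1) = (13, -6, -7)
  D2: (12, -6, -6) + (0, 1, -1) = (12, -5, -7)
  D3: (12, -6, -6) + (-1, 1, 0) = (11, -5, -6)
  D4: (12, -6, -6) + (-1, 0, 1) = (11, -6, -5)
  D5: (12, -6, -6) + (0, -1, 1) = (12, -7, -5)

Answer: 13 -7 -6
13 -6 -7
12 -5 -7
11 -5 -6
11 -6 -5
12 -7 -5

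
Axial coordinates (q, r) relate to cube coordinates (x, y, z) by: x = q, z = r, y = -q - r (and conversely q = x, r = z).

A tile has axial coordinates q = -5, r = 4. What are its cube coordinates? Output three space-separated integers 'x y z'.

x = q = -5
z = r = 4
y = -x - z = -(-5) - (4) = 1

Answer: -5 1 4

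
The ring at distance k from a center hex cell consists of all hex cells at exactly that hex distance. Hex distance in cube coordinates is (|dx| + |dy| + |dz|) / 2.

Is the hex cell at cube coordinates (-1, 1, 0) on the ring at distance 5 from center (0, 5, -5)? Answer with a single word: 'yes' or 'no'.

|px - cx| = |-1 - 0| = 1
|py - cy| = |1 - 5| = 4
|pz - cz| = |0 - (-5)| = 5
distance = (1+4+5)/2 = 10/2 = 5
radius = 5; distance == radius -> yes

Answer: yes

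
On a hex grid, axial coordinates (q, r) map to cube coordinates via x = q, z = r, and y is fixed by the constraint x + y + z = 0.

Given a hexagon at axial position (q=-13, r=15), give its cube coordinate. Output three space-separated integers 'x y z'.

x = q = -13
z = r = 15
y = -x - z = -(-13) - (15) = -2

Answer: -13 -2 15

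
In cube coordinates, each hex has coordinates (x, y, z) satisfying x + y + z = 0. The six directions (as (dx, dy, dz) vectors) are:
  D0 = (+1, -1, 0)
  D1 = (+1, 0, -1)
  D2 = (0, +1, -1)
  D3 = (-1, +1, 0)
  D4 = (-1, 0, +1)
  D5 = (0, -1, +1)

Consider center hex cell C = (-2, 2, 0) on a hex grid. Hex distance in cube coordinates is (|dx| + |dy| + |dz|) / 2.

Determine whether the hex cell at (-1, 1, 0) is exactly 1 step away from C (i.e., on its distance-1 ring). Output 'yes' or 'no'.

Answer: yes

Derivation:
|px - cx| = |-1 - (-2)| = 1
|py - cy| = |1 - 2| = 1
|pz - cz| = |0 - 0| = 0
distance = (1+1+0)/2 = 2/2 = 1
radius = 1; distance == radius -> yes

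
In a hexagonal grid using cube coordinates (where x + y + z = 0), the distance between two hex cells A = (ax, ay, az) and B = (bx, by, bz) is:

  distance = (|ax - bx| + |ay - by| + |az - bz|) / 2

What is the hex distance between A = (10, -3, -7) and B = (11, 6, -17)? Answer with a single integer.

Answer: 10

Derivation:
|ax - bx| = |10 - 11| = 1
|ay - by| = |-3 - 6| = 9
|az - bz| = |-7 - (-17)| = 10
distance = (1 + 9 + 10) / 2 = 20 / 2 = 10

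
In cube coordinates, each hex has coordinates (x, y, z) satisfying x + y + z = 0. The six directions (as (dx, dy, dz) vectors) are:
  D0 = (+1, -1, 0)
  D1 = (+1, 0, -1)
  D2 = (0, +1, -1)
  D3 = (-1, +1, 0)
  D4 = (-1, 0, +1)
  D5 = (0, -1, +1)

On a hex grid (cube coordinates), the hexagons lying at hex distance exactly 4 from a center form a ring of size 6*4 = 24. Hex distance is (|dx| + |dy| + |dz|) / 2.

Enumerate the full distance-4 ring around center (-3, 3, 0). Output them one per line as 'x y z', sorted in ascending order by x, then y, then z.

Answer: -7 3 4
-7 4 3
-7 5 2
-7 6 1
-7 7 0
-6 2 4
-6 7 -1
-5 1 4
-5 7 -2
-4 0 4
-4 7 -3
-3 -1 4
-3 7 -4
-2 -1 3
-2 6 -4
-1 -1 2
-1 5 -4
0 -1 1
0 4 -4
1 -1 0
1 0 -1
1 1 -2
1 2 -3
1 3 -4

Derivation:
Walk ring at distance 4 from (-3, 3, 0):
Start at center + D4*4 = (-7, 3, 4)
  hex 0: (-7, 3, 4)
  hex 1: (-6, 2, 4)
  hex 2: (-5, 1, 4)
  hex 3: (-4, 0, 4)
  hex 4: (-3, -1, 4)
  hex 5: (-2, -1, 3)
  hex 6: (-1, -1, 2)
  hex 7: (0, -1, 1)
  hex 8: (1, -1, 0)
  hex 9: (1, 0, -1)
  hex 10: (1, 1, -2)
  hex 11: (1, 2, -3)
  hex 12: (1, 3, -4)
  hex 13: (0, 4, -4)
  hex 14: (-1, 5, -4)
  hex 15: (-2, 6, -4)
  hex 16: (-3, 7, -4)
  hex 17: (-4, 7, -3)
  hex 18: (-5, 7, -2)
  hex 19: (-6, 7, -1)
  hex 20: (-7, 7, 0)
  hex 21: (-7, 6, 1)
  hex 22: (-7, 5, 2)
  hex 23: (-7, 4, 3)
Sorted: 24 hexes.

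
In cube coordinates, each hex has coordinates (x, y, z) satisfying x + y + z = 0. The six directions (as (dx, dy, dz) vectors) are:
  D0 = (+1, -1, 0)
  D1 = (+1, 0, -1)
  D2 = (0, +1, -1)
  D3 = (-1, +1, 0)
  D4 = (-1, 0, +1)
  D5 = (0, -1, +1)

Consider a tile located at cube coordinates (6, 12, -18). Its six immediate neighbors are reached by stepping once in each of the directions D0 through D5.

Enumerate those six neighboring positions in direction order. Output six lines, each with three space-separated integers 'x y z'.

Answer: 7 11 -18
7 12 -19
6 13 -19
5 13 -18
5 12 -17
6 11 -17

Derivation:
Center: (6, 12, -18). Add each direction:
  D0: (6, 12, -18) + (1, -1, 0) = (7, 11, -18)
  D1: (6, 12, -18) + (1, 0, -1) = (7, 12, -19)
  D2: (6, 12, -18) + (0, 1, -1) = (6, 13, -19)
  D3: (6, 12, -18) + (-1, 1, 0) = (5, 13, -18)
  D4: (6, 12, -18) + (-1, 0, 1) = (5, 12, -17)
  D5: (6, 12, -18) + (0, -1, 1) = (6, 11, -17)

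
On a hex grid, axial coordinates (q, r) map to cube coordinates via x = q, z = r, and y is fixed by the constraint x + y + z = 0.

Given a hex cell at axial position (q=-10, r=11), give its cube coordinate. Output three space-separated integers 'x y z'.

Answer: -10 -1 11

Derivation:
x = q = -10
z = r = 11
y = -x - z = -(-10) - (11) = -1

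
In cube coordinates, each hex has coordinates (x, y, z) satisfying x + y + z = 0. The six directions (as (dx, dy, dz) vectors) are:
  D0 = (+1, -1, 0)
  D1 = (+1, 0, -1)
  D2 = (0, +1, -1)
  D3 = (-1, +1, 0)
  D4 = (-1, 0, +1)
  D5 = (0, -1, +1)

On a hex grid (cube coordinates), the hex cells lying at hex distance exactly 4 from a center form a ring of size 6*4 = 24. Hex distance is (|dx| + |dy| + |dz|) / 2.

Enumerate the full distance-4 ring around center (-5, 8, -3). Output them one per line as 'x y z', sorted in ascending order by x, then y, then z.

Walk ring at distance 4 from (-5, 8, -3):
Start at center + D4*4 = (-9, 8, 1)
  hex 0: (-9, 8, 1)
  hex 1: (-8, 7, 1)
  hex 2: (-7, 6, 1)
  hex 3: (-6, 5, 1)
  hex 4: (-5, 4, 1)
  hex 5: (-4, 4, 0)
  hex 6: (-3, 4, -1)
  hex 7: (-2, 4, -2)
  hex 8: (-1, 4, -3)
  hex 9: (-1, 5, -4)
  hex 10: (-1, 6, -5)
  hex 11: (-1, 7, -6)
  hex 12: (-1, 8, -7)
  hex 13: (-2, 9, -7)
  hex 14: (-3, 10, -7)
  hex 15: (-4, 11, -7)
  hex 16: (-5, 12, -7)
  hex 17: (-6, 12, -6)
  hex 18: (-7, 12, -5)
  hex 19: (-8, 12, -4)
  hex 20: (-9, 12, -3)
  hex 21: (-9, 11, -2)
  hex 22: (-9, 10, -1)
  hex 23: (-9, 9, 0)
Sorted: 24 hexes.

Answer: -9 8 1
-9 9 0
-9 10 -1
-9 11 -2
-9 12 -3
-8 7 1
-8 12 -4
-7 6 1
-7 12 -5
-6 5 1
-6 12 -6
-5 4 1
-5 12 -7
-4 4 0
-4 11 -7
-3 4 -1
-3 10 -7
-2 4 -2
-2 9 -7
-1 4 -3
-1 5 -4
-1 6 -5
-1 7 -6
-1 8 -7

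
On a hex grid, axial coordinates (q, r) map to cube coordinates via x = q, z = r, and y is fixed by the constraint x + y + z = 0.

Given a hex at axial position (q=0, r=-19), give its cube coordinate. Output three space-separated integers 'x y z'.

x = q = 0
z = r = -19
y = -x - z = -(0) - (-19) = 19

Answer: 0 19 -19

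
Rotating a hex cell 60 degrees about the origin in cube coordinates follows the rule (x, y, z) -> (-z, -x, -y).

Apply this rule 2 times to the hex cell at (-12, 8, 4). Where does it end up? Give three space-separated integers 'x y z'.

Answer: 8 4 -12

Derivation:
Start: (-12, 8, 4)
Step 1: (-12, 8, 4) -> (-(4), -(-12), -(8)) = (-4, 12, -8)
Step 2: (-4, 12, -8) -> (-(-8), -(-4), -(12)) = (8, 4, -12)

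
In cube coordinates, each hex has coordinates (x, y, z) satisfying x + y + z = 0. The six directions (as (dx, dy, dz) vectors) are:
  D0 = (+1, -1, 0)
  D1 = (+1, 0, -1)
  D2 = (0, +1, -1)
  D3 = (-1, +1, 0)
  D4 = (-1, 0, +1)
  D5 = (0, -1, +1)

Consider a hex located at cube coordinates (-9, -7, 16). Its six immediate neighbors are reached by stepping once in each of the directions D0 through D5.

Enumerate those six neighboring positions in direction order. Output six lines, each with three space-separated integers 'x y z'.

Answer: -8 -8 16
-8 -7 15
-9 -6 15
-10 -6 16
-10 -7 17
-9 -8 17

Derivation:
Center: (-9, -7, 16). Add each direction:
  D0: (-9, -7, 16) + (1, -1, 0) = (-8, -8, 16)
  D1: (-9, -7, 16) + (1, 0, -1) = (-8, -7, 15)
  D2: (-9, -7, 16) + (0, 1, -1) = (-9, -6, 15)
  D3: (-9, -7, 16) + (-1, 1, 0) = (-10, -6, 16)
  D4: (-9, -7, 16) + (-1, 0, 1) = (-10, -7, 17)
  D5: (-9, -7, 16) + (0, -1, 1) = (-9, -8, 17)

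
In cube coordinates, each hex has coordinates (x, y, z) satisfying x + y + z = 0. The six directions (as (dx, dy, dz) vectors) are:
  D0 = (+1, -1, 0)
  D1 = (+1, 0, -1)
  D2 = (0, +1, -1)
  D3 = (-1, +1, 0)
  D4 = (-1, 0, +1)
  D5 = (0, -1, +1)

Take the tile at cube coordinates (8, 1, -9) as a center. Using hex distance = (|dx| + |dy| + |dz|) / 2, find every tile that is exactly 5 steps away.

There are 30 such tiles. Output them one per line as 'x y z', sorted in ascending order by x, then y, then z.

Answer: 3 1 -4
3 2 -5
3 3 -6
3 4 -7
3 5 -8
3 6 -9
4 0 -4
4 6 -10
5 -1 -4
5 6 -11
6 -2 -4
6 6 -12
7 -3 -4
7 6 -13
8 -4 -4
8 6 -14
9 -4 -5
9 5 -14
10 -4 -6
10 4 -14
11 -4 -7
11 3 -14
12 -4 -8
12 2 -14
13 -4 -9
13 -3 -10
13 -2 -11
13 -1 -12
13 0 -13
13 1 -14

Derivation:
Walk ring at distance 5 from (8, 1, -9):
Start at center + D4*5 = (3, 1, -4)
  hex 0: (3, 1, -4)
  hex 1: (4, 0, -4)
  hex 2: (5, -1, -4)
  hex 3: (6, -2, -4)
  hex 4: (7, -3, -4)
  hex 5: (8, -4, -4)
  hex 6: (9, -4, -5)
  hex 7: (10, -4, -6)
  hex 8: (11, -4, -7)
  hex 9: (12, -4, -8)
  hex 10: (13, -4, -9)
  hex 11: (13, -3, -10)
  hex 12: (13, -2, -11)
  hex 13: (13, -1, -12)
  hex 14: (13, 0, -13)
  hex 15: (13, 1, -14)
  hex 16: (12, 2, -14)
  hex 17: (11, 3, -14)
  hex 18: (10, 4, -14)
  hex 19: (9, 5, -14)
  hex 20: (8, 6, -14)
  hex 21: (7, 6, -13)
  hex 22: (6, 6, -12)
  hex 23: (5, 6, -11)
  hex 24: (4, 6, -10)
  hex 25: (3, 6, -9)
  hex 26: (3, 5, -8)
  hex 27: (3, 4, -7)
  hex 28: (3, 3, -6)
  hex 29: (3, 2, -5)
Sorted: 30 hexes.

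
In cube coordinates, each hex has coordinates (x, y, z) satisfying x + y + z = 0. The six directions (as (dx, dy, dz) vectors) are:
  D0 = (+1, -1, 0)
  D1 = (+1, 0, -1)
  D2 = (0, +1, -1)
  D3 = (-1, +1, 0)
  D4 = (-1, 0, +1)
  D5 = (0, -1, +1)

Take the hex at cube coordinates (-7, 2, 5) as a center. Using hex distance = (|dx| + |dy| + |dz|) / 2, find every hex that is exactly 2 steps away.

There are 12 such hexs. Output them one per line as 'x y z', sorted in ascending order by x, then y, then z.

Walk ring at distance 2 from (-7, 2, 5):
Start at center + D4*2 = (-9, 2, 7)
  hex 0: (-9, 2, 7)
  hex 1: (-8, 1, 7)
  hex 2: (-7, 0, 7)
  hex 3: (-6, 0, 6)
  hex 4: (-5, 0, 5)
  hex 5: (-5, 1, 4)
  hex 6: (-5, 2, 3)
  hex 7: (-6, 3, 3)
  hex 8: (-7, 4, 3)
  hex 9: (-8, 4, 4)
  hex 10: (-9, 4, 5)
  hex 11: (-9, 3, 6)
Sorted: 12 hexes.

Answer: -9 2 7
-9 3 6
-9 4 5
-8 1 7
-8 4 4
-7 0 7
-7 4 3
-6 0 6
-6 3 3
-5 0 5
-5 1 4
-5 2 3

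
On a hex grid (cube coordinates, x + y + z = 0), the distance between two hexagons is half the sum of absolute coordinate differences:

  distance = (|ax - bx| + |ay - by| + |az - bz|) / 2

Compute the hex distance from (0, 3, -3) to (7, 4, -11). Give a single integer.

|ax - bx| = |0 - 7| = 7
|ay - by| = |3 - 4| = 1
|az - bz| = |-3 - (-11)| = 8
distance = (7 + 1 + 8) / 2 = 16 / 2 = 8

Answer: 8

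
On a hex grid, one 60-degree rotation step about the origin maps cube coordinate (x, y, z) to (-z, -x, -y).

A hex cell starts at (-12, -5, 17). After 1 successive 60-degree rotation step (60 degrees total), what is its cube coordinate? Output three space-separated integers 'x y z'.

Answer: -17 12 5

Derivation:
Start: (-12, -5, 17)
Step 1: (-12, -5, 17) -> (-(17), -(-12), -(-5)) = (-17, 12, 5)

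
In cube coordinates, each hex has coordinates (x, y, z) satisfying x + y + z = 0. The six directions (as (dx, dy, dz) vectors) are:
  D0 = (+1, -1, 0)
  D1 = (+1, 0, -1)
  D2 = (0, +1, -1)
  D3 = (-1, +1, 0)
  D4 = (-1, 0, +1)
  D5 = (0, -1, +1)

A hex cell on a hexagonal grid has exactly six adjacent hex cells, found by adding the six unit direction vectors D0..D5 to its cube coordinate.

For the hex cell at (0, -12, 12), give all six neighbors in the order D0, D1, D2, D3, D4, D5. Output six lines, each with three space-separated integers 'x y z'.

Answer: 1 -13 12
1 -12 11
0 -11 11
-1 -11 12
-1 -12 13
0 -13 13

Derivation:
Center: (0, -12, 12). Add each direction:
  D0: (0, -12, 12) + (1, -1, 0) = (1, -13, 12)
  D1: (0, -12, 12) + (1, 0, -1) = (1, -12, 11)
  D2: (0, -12, 12) + (0, 1, -1) = (0, -11, 11)
  D3: (0, -12, 12) + (-1, 1, 0) = (-1, -11, 12)
  D4: (0, -12, 12) + (-1, 0, 1) = (-1, -12, 13)
  D5: (0, -12, 12) + (0, -1, 1) = (0, -13, 13)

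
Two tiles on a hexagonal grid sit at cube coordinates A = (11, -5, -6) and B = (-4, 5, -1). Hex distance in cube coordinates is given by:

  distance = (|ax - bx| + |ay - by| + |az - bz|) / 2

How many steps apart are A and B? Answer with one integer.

|ax - bx| = |11 - (-4)| = 15
|ay - by| = |-5 - 5| = 10
|az - bz| = |-6 - (-1)| = 5
distance = (15 + 10 + 5) / 2 = 30 / 2 = 15

Answer: 15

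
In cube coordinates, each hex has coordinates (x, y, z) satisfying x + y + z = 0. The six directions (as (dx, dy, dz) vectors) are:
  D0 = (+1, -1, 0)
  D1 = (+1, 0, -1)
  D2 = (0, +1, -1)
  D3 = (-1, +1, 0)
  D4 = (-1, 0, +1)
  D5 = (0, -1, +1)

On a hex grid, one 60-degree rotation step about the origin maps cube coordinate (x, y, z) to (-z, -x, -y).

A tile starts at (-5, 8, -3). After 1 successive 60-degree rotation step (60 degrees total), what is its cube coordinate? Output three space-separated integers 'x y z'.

Answer: 3 5 -8

Derivation:
Start: (-5, 8, -3)
Step 1: (-5, 8, -3) -> (-(-3), -(-5), -(8)) = (3, 5, -8)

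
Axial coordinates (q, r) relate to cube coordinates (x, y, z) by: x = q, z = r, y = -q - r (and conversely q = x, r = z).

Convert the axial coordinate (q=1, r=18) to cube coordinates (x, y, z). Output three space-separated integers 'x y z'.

x = q = 1
z = r = 18
y = -x - z = -(1) - (18) = -19

Answer: 1 -19 18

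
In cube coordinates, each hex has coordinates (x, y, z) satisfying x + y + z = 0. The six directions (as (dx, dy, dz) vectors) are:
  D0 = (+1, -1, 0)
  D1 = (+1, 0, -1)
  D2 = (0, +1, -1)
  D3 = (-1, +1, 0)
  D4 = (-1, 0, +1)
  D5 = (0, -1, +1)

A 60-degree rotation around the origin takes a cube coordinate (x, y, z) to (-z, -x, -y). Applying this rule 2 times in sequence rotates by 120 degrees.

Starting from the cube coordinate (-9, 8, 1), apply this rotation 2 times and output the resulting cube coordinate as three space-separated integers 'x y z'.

Start: (-9, 8, 1)
Step 1: (-9, 8, 1) -> (-(1), -(-9), -(8)) = (-1, 9, -8)
Step 2: (-1, 9, -8) -> (-(-8), -(-1), -(9)) = (8, 1, -9)

Answer: 8 1 -9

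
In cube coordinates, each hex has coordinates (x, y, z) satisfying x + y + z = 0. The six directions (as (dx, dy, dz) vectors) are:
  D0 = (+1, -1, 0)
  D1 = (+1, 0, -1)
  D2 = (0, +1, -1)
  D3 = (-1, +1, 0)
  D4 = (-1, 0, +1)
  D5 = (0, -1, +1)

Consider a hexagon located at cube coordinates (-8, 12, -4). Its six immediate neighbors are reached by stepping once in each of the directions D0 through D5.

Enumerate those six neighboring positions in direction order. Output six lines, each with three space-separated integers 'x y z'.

Answer: -7 11 -4
-7 12 -5
-8 13 -5
-9 13 -4
-9 12 -3
-8 11 -3

Derivation:
Center: (-8, 12, -4). Add each direction:
  D0: (-8, 12, -4) + (1, -1, 0) = (-7, 11, -4)
  D1: (-8, 12, -4) + (1, 0, -1) = (-7, 12, -5)
  D2: (-8, 12, -4) + (0, 1, -1) = (-8, 13, -5)
  D3: (-8, 12, -4) + (-1, 1, 0) = (-9, 13, -4)
  D4: (-8, 12, -4) + (-1, 0, 1) = (-9, 12, -3)
  D5: (-8, 12, -4) + (0, -1, 1) = (-8, 11, -3)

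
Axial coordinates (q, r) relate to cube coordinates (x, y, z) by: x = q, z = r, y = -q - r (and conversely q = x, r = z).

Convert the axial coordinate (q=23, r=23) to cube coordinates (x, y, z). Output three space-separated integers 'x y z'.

x = q = 23
z = r = 23
y = -x - z = -(23) - (23) = -46

Answer: 23 -46 23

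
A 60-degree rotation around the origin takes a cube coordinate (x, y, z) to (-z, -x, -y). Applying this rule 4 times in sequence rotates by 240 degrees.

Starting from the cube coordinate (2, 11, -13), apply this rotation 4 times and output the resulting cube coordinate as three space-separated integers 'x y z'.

Start: (2, 11, -13)
Step 1: (2, 11, -13) -> (-(-13), -(2), -(11)) = (13, -2, -11)
Step 2: (13, -2, -11) -> (-(-11), -(13), -(-2)) = (11, -13, 2)
Step 3: (11, -13, 2) -> (-(2), -(11), -(-13)) = (-2, -11, 13)
Step 4: (-2, -11, 13) -> (-(13), -(-2), -(-11)) = (-13, 2, 11)

Answer: -13 2 11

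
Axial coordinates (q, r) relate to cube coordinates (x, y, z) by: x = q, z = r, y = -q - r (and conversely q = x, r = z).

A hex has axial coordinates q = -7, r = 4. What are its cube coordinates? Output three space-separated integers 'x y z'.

x = q = -7
z = r = 4
y = -x - z = -(-7) - (4) = 3

Answer: -7 3 4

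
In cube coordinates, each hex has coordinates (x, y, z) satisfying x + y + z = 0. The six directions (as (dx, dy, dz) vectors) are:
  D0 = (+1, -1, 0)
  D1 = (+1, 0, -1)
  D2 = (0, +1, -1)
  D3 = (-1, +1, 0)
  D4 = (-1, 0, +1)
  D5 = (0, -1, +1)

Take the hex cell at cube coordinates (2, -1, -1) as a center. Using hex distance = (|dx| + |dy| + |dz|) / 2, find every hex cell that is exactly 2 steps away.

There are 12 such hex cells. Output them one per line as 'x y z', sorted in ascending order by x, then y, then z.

Walk ring at distance 2 from (2, -1, -1):
Start at center + D4*2 = (0, -1, 1)
  hex 0: (0, -1, 1)
  hex 1: (1, -2, 1)
  hex 2: (2, -3, 1)
  hex 3: (3, -3, 0)
  hex 4: (4, -3, -1)
  hex 5: (4, -2, -2)
  hex 6: (4, -1, -3)
  hex 7: (3, 0, -3)
  hex 8: (2, 1, -3)
  hex 9: (1, 1, -2)
  hex 10: (0, 1, -1)
  hex 11: (0, 0, 0)
Sorted: 12 hexes.

Answer: 0 -1 1
0 0 0
0 1 -1
1 -2 1
1 1 -2
2 -3 1
2 1 -3
3 -3 0
3 0 -3
4 -3 -1
4 -2 -2
4 -1 -3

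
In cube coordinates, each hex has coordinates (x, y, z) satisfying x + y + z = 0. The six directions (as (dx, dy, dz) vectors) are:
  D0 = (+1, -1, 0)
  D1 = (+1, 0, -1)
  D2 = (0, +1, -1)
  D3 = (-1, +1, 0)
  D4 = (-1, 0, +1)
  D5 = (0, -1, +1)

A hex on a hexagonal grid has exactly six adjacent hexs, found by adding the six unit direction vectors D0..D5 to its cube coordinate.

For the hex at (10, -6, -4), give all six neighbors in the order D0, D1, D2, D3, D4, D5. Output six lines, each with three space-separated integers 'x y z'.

Answer: 11 -7 -4
11 -6 -5
10 -5 -5
9 -5 -4
9 -6 -3
10 -7 -3

Derivation:
Center: (10, -6, -4). Add each direction:
  D0: (10, -6, -4) + (1, -1, 0) = (11, -7, -4)
  D1: (10, -6, -4) + (1, 0, -1) = (11, -6, -5)
  D2: (10, -6, -4) + (0, 1, -1) = (10, -5, -5)
  D3: (10, -6, -4) + (-1, 1, 0) = (9, -5, -4)
  D4: (10, -6, -4) + (-1, 0, 1) = (9, -6, -3)
  D5: (10, -6, -4) + (0, -1, 1) = (10, -7, -3)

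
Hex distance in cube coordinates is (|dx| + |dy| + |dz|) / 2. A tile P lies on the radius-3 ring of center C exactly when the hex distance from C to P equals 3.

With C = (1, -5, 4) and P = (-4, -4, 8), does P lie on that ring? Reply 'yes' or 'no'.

|px - cx| = |-4 - 1| = 5
|py - cy| = |-4 - (-5)| = 1
|pz - cz| = |8 - 4| = 4
distance = (5+1+4)/2 = 10/2 = 5
radius = 3; distance != radius -> no

Answer: no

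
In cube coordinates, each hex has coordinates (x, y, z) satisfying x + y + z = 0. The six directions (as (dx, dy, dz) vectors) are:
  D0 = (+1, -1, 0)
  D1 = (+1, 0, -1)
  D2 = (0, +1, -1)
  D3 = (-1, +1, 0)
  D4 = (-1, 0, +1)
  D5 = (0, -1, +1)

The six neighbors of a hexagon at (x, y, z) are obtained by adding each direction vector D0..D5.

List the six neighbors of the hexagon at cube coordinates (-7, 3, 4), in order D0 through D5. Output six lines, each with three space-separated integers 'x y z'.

Answer: -6 2 4
-6 3 3
-7 4 3
-8 4 4
-8 3 5
-7 2 5

Derivation:
Center: (-7, 3, 4). Add each direction:
  D0: (-7, 3, 4) + (1, -1, 0) = (-6, 2, 4)
  D1: (-7, 3, 4) + (1, 0, -1) = (-6, 3, 3)
  D2: (-7, 3, 4) + (0, 1, -1) = (-7, 4, 3)
  D3: (-7, 3, 4) + (-1, 1, 0) = (-8, 4, 4)
  D4: (-7, 3, 4) + (-1, 0, 1) = (-8, 3, 5)
  D5: (-7, 3, 4) + (0, -1, 1) = (-7, 2, 5)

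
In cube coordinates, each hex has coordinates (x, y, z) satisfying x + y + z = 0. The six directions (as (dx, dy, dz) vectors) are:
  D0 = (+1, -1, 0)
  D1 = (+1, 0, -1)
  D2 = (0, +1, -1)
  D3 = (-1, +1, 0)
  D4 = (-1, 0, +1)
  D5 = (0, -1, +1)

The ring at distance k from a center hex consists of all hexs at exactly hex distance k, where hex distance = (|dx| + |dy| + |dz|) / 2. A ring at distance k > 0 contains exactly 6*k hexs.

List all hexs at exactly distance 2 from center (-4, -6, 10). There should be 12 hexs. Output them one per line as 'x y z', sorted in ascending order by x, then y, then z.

Walk ring at distance 2 from (-4, -6, 10):
Start at center + D4*2 = (-6, -6, 12)
  hex 0: (-6, -6, 12)
  hex 1: (-5, -7, 12)
  hex 2: (-4, -8, 12)
  hex 3: (-3, -8, 11)
  hex 4: (-2, -8, 10)
  hex 5: (-2, -7, 9)
  hex 6: (-2, -6, 8)
  hex 7: (-3, -5, 8)
  hex 8: (-4, -4, 8)
  hex 9: (-5, -4, 9)
  hex 10: (-6, -4, 10)
  hex 11: (-6, -5, 11)
Sorted: 12 hexes.

Answer: -6 -6 12
-6 -5 11
-6 -4 10
-5 -7 12
-5 -4 9
-4 -8 12
-4 -4 8
-3 -8 11
-3 -5 8
-2 -8 10
-2 -7 9
-2 -6 8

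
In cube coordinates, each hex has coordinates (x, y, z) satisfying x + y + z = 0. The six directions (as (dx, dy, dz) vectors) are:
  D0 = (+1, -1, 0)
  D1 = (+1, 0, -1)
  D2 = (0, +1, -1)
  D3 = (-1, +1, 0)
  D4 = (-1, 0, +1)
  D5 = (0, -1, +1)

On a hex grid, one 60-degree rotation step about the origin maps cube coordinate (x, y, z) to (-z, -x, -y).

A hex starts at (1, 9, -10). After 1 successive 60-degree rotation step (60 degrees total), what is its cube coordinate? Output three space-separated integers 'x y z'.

Start: (1, 9, -10)
Step 1: (1, 9, -10) -> (-(-10), -(1), -(9)) = (10, -1, -9)

Answer: 10 -1 -9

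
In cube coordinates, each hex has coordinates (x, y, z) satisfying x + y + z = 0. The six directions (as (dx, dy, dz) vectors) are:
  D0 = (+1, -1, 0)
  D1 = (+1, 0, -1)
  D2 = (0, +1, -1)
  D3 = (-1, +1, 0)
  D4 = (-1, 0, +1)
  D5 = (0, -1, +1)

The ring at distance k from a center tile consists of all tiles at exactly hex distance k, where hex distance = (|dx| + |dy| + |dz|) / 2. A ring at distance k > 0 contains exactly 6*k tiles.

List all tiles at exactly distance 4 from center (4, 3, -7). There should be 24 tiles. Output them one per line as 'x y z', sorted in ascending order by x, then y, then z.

Answer: 0 3 -3
0 4 -4
0 5 -5
0 6 -6
0 7 -7
1 2 -3
1 7 -8
2 1 -3
2 7 -9
3 0 -3
3 7 -10
4 -1 -3
4 7 -11
5 -1 -4
5 6 -11
6 -1 -5
6 5 -11
7 -1 -6
7 4 -11
8 -1 -7
8 0 -8
8 1 -9
8 2 -10
8 3 -11

Derivation:
Walk ring at distance 4 from (4, 3, -7):
Start at center + D4*4 = (0, 3, -3)
  hex 0: (0, 3, -3)
  hex 1: (1, 2, -3)
  hex 2: (2, 1, -3)
  hex 3: (3, 0, -3)
  hex 4: (4, -1, -3)
  hex 5: (5, -1, -4)
  hex 6: (6, -1, -5)
  hex 7: (7, -1, -6)
  hex 8: (8, -1, -7)
  hex 9: (8, 0, -8)
  hex 10: (8, 1, -9)
  hex 11: (8, 2, -10)
  hex 12: (8, 3, -11)
  hex 13: (7, 4, -11)
  hex 14: (6, 5, -11)
  hex 15: (5, 6, -11)
  hex 16: (4, 7, -11)
  hex 17: (3, 7, -10)
  hex 18: (2, 7, -9)
  hex 19: (1, 7, -8)
  hex 20: (0, 7, -7)
  hex 21: (0, 6, -6)
  hex 22: (0, 5, -5)
  hex 23: (0, 4, -4)
Sorted: 24 hexes.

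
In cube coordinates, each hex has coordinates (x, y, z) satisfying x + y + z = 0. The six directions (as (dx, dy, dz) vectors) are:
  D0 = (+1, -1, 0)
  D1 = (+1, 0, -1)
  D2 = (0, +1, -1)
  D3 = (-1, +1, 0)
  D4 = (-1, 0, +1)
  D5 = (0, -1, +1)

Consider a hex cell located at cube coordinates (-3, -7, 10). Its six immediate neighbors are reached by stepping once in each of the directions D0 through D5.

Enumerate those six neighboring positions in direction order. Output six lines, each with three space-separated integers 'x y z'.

Center: (-3, -7, 10). Add each direction:
  D0: (-3, -7, 10) + (1, -1, 0) = (-2, -8, 10)
  D1: (-3, -7, 10) + (1, 0, -1) = (-2, -7, 9)
  D2: (-3, -7, 10) + (0, 1, -1) = (-3, -6, 9)
  D3: (-3, -7, 10) + (-1, 1, 0) = (-4, -6, 10)
  D4: (-3, -7, 10) + (-1, 0, 1) = (-4, -7, 11)
  D5: (-3, -7, 10) + (0, -1, 1) = (-3, -8, 11)

Answer: -2 -8 10
-2 -7 9
-3 -6 9
-4 -6 10
-4 -7 11
-3 -8 11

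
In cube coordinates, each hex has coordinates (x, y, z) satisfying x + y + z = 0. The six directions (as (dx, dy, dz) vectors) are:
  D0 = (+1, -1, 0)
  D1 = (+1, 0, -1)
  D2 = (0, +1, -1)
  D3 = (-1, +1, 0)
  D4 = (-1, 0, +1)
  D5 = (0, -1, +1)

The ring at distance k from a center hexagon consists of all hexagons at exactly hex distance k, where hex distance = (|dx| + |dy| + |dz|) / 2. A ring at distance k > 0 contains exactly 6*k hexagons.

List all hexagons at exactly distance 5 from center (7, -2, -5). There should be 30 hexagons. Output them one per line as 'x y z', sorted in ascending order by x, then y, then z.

Walk ring at distance 5 from (7, -2, -5):
Start at center + D4*5 = (2, -2, 0)
  hex 0: (2, -2, 0)
  hex 1: (3, -3, 0)
  hex 2: (4, -4, 0)
  hex 3: (5, -5, 0)
  hex 4: (6, -6, 0)
  hex 5: (7, -7, 0)
  hex 6: (8, -7, -1)
  hex 7: (9, -7, -2)
  hex 8: (10, -7, -3)
  hex 9: (11, -7, -4)
  hex 10: (12, -7, -5)
  hex 11: (12, -6, -6)
  hex 12: (12, -5, -7)
  hex 13: (12, -4, -8)
  hex 14: (12, -3, -9)
  hex 15: (12, -2, -10)
  hex 16: (11, -1, -10)
  hex 17: (10, 0, -10)
  hex 18: (9, 1, -10)
  hex 19: (8, 2, -10)
  hex 20: (7, 3, -10)
  hex 21: (6, 3, -9)
  hex 22: (5, 3, -8)
  hex 23: (4, 3, -7)
  hex 24: (3, 3, -6)
  hex 25: (2, 3, -5)
  hex 26: (2, 2, -4)
  hex 27: (2, 1, -3)
  hex 28: (2, 0, -2)
  hex 29: (2, -1, -1)
Sorted: 30 hexes.

Answer: 2 -2 0
2 -1 -1
2 0 -2
2 1 -3
2 2 -4
2 3 -5
3 -3 0
3 3 -6
4 -4 0
4 3 -7
5 -5 0
5 3 -8
6 -6 0
6 3 -9
7 -7 0
7 3 -10
8 -7 -1
8 2 -10
9 -7 -2
9 1 -10
10 -7 -3
10 0 -10
11 -7 -4
11 -1 -10
12 -7 -5
12 -6 -6
12 -5 -7
12 -4 -8
12 -3 -9
12 -2 -10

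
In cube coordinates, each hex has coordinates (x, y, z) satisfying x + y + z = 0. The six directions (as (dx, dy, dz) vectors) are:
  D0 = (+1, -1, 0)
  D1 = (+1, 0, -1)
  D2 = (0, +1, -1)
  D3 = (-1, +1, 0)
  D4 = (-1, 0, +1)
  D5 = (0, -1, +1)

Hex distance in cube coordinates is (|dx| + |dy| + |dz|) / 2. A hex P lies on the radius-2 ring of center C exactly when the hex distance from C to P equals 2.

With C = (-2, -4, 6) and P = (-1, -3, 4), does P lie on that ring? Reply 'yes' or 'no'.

|px - cx| = |-1 - (-2)| = 1
|py - cy| = |-3 - (-4)| = 1
|pz - cz| = |4 - 6| = 2
distance = (1+1+2)/2 = 4/2 = 2
radius = 2; distance == radius -> yes

Answer: yes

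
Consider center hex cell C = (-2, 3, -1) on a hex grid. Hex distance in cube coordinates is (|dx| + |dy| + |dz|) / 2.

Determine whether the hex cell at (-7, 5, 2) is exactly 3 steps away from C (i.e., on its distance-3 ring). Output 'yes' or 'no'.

|px - cx| = |-7 - (-2)| = 5
|py - cy| = |5 - 3| = 2
|pz - cz| = |2 - (-1)| = 3
distance = (5+2+3)/2 = 10/2 = 5
radius = 3; distance != radius -> no

Answer: no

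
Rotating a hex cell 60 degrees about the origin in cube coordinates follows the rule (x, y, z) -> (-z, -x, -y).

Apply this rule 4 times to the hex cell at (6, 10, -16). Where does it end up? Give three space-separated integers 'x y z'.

Answer: -16 6 10

Derivation:
Start: (6, 10, -16)
Step 1: (6, 10, -16) -> (-(-16), -(6), -(10)) = (16, -6, -10)
Step 2: (16, -6, -10) -> (-(-10), -(16), -(-6)) = (10, -16, 6)
Step 3: (10, -16, 6) -> (-(6), -(10), -(-16)) = (-6, -10, 16)
Step 4: (-6, -10, 16) -> (-(16), -(-6), -(-10)) = (-16, 6, 10)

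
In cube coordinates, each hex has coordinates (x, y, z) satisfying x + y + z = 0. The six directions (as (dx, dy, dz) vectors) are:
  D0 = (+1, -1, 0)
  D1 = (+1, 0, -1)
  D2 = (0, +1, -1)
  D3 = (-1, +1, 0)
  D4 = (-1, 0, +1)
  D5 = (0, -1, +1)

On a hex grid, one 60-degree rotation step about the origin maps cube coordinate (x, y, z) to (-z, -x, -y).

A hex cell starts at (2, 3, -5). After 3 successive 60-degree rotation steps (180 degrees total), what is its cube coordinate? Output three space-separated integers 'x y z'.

Start: (2, 3, -5)
Step 1: (2, 3, -5) -> (-(-5), -(2), -(3)) = (5, -2, -3)
Step 2: (5, -2, -3) -> (-(-3), -(5), -(-2)) = (3, -5, 2)
Step 3: (3, -5, 2) -> (-(2), -(3), -(-5)) = (-2, -3, 5)

Answer: -2 -3 5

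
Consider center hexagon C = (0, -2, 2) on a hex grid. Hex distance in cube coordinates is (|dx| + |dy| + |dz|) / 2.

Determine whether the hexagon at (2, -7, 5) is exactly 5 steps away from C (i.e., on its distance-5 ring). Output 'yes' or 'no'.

Answer: yes

Derivation:
|px - cx| = |2 - 0| = 2
|py - cy| = |-7 - (-2)| = 5
|pz - cz| = |5 - 2| = 3
distance = (2+5+3)/2 = 10/2 = 5
radius = 5; distance == radius -> yes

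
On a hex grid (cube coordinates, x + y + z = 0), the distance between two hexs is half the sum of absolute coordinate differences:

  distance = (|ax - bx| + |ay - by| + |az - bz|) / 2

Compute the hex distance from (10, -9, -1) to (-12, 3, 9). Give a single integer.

|ax - bx| = |10 - (-12)| = 22
|ay - by| = |-9 - 3| = 12
|az - bz| = |-1 - 9| = 10
distance = (22 + 12 + 10) / 2 = 44 / 2 = 22

Answer: 22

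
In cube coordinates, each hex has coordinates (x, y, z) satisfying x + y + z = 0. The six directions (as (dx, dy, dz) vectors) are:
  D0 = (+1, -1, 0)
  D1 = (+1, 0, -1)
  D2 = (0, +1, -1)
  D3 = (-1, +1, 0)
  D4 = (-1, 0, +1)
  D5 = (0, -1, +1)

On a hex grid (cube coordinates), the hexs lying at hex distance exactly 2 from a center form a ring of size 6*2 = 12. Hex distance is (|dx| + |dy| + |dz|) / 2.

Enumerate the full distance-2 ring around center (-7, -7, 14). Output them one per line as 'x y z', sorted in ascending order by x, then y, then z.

Walk ring at distance 2 from (-7, -7, 14):
Start at center + D4*2 = (-9, -7, 16)
  hex 0: (-9, -7, 16)
  hex 1: (-8, -8, 16)
  hex 2: (-7, -9, 16)
  hex 3: (-6, -9, 15)
  hex 4: (-5, -9, 14)
  hex 5: (-5, -8, 13)
  hex 6: (-5, -7, 12)
  hex 7: (-6, -6, 12)
  hex 8: (-7, -5, 12)
  hex 9: (-8, -5, 13)
  hex 10: (-9, -5, 14)
  hex 11: (-9, -6, 15)
Sorted: 12 hexes.

Answer: -9 -7 16
-9 -6 15
-9 -5 14
-8 -8 16
-8 -5 13
-7 -9 16
-7 -5 12
-6 -9 15
-6 -6 12
-5 -9 14
-5 -8 13
-5 -7 12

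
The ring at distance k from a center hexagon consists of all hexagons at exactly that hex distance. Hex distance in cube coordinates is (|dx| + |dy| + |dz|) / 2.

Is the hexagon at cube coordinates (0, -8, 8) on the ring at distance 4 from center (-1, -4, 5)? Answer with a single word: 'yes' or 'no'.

|px - cx| = |0 - (-1)| = 1
|py - cy| = |-8 - (-4)| = 4
|pz - cz| = |8 - 5| = 3
distance = (1+4+3)/2 = 8/2 = 4
radius = 4; distance == radius -> yes

Answer: yes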